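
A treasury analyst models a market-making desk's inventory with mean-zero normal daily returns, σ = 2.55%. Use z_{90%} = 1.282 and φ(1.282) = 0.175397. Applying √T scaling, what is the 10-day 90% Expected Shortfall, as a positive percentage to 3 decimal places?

14.144%

σ_{10d} = 2.55% × √10 = 8.064%.
ES multiplier = φ(z)/(1−α) = 0.175397/0.1 = 1.754.
ES = 8.064% × 1.754 = 14.144%.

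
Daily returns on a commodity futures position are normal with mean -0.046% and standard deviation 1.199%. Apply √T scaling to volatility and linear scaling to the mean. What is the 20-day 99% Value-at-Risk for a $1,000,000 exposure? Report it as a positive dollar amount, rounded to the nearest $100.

$133,900

At 99%, z = 2.326.
σ_{20d} = 1.199% × √20 = 5.362%; μ_{20d} = 20 × -0.046% = -0.920%.
VaR = −(-0.920%) + 2.326 × 5.362% = 13.392%.
On $1,000,000: 0.13392 × $1,000,000 = $133,920.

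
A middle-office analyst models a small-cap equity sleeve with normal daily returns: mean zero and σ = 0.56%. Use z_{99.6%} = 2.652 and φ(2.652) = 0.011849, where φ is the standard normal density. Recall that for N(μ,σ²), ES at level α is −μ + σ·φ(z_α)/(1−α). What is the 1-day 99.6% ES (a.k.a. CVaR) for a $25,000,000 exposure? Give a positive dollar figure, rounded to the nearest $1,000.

$415,000

Tail multiplier: φ(z)/(1−α) = 0.011849 / 0.004 = 2.962.
ES = 0.56% × 2.962 = 1.659%.
On $25,000,000: 0.01659 × $25,000,000 = $414,750.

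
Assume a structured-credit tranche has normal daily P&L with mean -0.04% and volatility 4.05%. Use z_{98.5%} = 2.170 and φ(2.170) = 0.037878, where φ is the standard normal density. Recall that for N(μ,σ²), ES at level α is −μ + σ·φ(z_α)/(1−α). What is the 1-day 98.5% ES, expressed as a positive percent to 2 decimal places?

10.27%

Tail multiplier: φ(z)/(1−α) = 0.037878 / 0.015 = 2.525.
ES = −(-0.04%) + 4.05% × 2.525 = 10.266%.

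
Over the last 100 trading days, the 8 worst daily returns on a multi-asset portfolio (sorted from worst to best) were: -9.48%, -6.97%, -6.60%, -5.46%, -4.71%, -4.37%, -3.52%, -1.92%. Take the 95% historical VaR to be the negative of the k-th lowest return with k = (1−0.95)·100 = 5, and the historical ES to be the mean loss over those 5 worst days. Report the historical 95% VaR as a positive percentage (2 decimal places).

4.71%

k = 5; the 5th lowest return is -4.71%, so VaR = 4.71%.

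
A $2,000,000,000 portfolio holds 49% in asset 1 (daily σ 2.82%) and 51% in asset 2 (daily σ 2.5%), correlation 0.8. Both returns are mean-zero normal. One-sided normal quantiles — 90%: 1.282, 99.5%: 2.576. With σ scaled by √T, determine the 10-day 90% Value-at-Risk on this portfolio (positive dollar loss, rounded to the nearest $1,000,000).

σ_p = √(0.49²·2.82² + 0.51²·2.5² + 2·0.8·0.49·0.51·2.82·2.5) = 2.521%.
σ_{10d} = 2.521% × √10 = 7.972%.
VaR = 1.282 × 7.972% = 10.220%; on $2,000,000,000 that is $204,400,000.

$204,000,000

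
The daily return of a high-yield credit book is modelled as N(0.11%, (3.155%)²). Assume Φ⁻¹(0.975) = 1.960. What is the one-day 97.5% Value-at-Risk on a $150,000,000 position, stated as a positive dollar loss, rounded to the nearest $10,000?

$9,110,000

VaR = −μ + z·σ = −(0.11%) + 1.960 × 3.155% = 6.074%.
On $150,000,000: 0.06074 × $150,000,000 = $9,111,000.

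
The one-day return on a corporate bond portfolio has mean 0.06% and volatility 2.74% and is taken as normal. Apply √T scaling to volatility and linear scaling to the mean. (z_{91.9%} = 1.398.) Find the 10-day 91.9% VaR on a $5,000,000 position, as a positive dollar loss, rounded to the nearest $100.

$575,700

σ_{10d} = 2.74% × √10 = 8.665%; μ_{10d} = 10 × 0.06% = 0.600%.
VaR = −(0.600%) + 1.398 × 8.665% = 11.514%.
On $5,000,000: 0.11514 × $5,000,000 = $575,700.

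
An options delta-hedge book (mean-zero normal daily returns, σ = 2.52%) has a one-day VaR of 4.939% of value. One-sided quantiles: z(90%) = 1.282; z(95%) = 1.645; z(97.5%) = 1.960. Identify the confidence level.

Implied z = VaR/σ = 4.939 / 2.52 = 1.960.
This matches z(97.5%) = 1.960.

97.5%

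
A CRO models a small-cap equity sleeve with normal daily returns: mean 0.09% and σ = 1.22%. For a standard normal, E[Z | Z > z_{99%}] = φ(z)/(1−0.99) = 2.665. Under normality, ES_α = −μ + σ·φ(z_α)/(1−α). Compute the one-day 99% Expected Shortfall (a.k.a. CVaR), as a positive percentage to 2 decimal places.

3.16%

ES = −(0.09%) + 1.22% × 2.665 = 3.161%.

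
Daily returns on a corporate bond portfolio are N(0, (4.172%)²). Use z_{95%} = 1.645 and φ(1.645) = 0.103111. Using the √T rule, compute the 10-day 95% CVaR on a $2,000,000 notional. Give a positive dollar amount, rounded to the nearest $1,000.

σ_{10d} = 4.172% × √10 = 13.193%.
ES multiplier = φ(z)/(1−α) = 0.103111/0.05 = 2.062.
ES = 13.193% × 2.062 = 27.204%; on $2,000,000: $544,080.

$544,000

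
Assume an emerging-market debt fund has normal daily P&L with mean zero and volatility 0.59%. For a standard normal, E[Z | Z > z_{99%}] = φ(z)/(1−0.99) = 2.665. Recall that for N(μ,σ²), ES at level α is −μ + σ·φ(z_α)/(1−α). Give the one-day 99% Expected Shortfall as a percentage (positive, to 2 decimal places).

ES = 0.59% × 2.665 = 1.572%.

1.57%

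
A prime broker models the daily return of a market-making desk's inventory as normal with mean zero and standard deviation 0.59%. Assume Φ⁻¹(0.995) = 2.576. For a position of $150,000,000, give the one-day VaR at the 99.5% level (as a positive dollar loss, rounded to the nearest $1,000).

$2,280,000

VaR = z·σ = 2.576 × 0.59% = 1.520%.
On $150,000,000: 0.01520 × $150,000,000 = $2,280,000.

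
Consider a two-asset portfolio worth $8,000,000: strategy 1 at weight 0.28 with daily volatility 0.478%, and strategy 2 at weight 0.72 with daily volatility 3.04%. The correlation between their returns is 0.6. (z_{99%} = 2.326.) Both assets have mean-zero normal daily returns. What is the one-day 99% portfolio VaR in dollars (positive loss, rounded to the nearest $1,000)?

$423,000

σ_p² = 0.28²·0.478² + 0.72²·3.04² + 2·0.6·0.28·0.72·0.478·3.04 = 5.1603 (%²).
σ_p = √5.1603 = 2.272%.
VaR = 2.326 × 2.272% = 5.285%; on $8,000,000 that is $422,800.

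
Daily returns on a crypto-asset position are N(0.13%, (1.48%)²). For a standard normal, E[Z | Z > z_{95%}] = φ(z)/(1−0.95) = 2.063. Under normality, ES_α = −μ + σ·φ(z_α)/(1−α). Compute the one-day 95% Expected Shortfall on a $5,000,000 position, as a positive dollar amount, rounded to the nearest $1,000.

$146,000

ES = −(0.13%) + 1.48% × 2.063 = 2.923%.
On $5,000,000: 0.02923 × $5,000,000 = $146,150.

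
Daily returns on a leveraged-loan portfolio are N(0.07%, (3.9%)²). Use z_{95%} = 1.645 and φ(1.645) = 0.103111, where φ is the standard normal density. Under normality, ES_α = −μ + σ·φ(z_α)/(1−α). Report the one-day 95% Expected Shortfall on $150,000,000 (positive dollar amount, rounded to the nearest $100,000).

$12,000,000

Tail multiplier: φ(z)/(1−α) = 0.103111 / 0.05 = 2.062.
ES = −(0.07%) + 3.9% × 2.062 = 7.972%.
On $150,000,000: 0.07972 × $150,000,000 = $11,958,000.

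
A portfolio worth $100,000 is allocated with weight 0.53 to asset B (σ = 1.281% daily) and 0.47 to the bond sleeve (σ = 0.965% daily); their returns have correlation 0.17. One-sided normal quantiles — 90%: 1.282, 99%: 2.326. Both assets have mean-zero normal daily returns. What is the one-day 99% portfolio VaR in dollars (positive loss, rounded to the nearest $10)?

σ_p² = 0.53²·1.281² + 0.47²·0.965² + 2·0.17·0.53·0.47·1.281·0.965 = 0.7713 (%²).
σ_p = √0.7713 = 0.878%.
VaR = 2.326 × 0.878% = 2.042%; on $100,000 that is $2,042.

$2,040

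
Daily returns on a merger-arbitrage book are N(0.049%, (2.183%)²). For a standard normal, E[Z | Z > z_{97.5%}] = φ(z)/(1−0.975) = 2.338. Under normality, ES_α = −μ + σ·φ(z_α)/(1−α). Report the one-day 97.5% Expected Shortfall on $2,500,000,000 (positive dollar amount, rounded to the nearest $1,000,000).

ES = −(0.049%) + 2.183% × 2.338 = 5.055%.
On $2,500,000,000: 0.05055 × $2,500,000,000 = $126,375,000.

$126,000,000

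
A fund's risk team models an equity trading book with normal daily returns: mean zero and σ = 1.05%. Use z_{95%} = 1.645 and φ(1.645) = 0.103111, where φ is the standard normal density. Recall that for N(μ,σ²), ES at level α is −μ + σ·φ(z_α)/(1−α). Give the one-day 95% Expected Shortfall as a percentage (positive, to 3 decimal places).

2.165%

Tail multiplier: φ(z)/(1−α) = 0.103111 / 0.05 = 2.062.
ES = 1.05% × 2.062 = 2.165%.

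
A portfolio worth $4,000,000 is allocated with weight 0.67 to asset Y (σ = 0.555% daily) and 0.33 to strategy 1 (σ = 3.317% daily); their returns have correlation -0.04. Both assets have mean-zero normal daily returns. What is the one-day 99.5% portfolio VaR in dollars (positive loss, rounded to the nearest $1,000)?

$118,000

σ_p² = 0.67²·0.555² + 0.33²·3.317² + 2·-0.04·0.67·0.33·0.555·3.317 = 1.3039 (%²).
σ_p = √1.3039 = 1.142%.
At 99.5%, z = 2.576.
VaR = 2.576 × 1.142% = 2.942%; on $4,000,000 that is $117,680.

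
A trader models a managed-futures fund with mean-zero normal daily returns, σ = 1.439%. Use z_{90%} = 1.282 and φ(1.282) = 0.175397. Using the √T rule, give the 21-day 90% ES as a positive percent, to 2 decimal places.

σ_{21d} = 1.439% × √21 = 6.594%.
ES multiplier = φ(z)/(1−α) = 0.175397/0.1 = 1.754.
ES = 6.594% × 1.754 = 11.566%.

11.57%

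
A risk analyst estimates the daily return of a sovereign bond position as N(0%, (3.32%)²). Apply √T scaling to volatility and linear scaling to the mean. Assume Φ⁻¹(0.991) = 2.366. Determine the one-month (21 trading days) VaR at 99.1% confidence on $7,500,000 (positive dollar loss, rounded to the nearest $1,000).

σ_{21d} = 3.32% × √21 = 15.214%.
VaR = 2.366 × 15.214% = 35.996%.
On $7,500,000: 0.35996 × $7,500,000 = $2,699,700.

$2,700,000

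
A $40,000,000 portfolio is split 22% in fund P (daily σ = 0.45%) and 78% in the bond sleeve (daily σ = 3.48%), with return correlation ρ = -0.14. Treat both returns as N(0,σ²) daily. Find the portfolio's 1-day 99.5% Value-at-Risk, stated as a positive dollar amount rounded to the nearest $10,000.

$2,780,000

σ_p² = 0.22²·0.45² + 0.78²·3.48² + 2·-0.14·0.22·0.78·0.45·3.48 = 7.3025 (%²).
σ_p = √7.3025 = 2.702%.
At 99.5%, z = 2.576.
VaR = 2.576 × 2.702% = 6.960%; on $40,000,000 that is $2,784,000.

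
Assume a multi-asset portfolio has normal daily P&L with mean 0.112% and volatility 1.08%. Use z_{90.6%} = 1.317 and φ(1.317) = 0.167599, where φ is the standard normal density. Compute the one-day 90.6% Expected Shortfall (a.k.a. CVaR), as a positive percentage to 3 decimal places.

1.814%

Tail multiplier: φ(z)/(1−α) = 0.167599 / 0.094 = 1.783.
ES = −(0.112%) + 1.08% × 1.783 = 1.814%.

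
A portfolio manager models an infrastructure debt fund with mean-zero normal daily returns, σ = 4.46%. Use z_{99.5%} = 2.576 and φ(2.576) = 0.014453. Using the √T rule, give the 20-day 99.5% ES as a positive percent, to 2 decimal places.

57.66%

σ_{20d} = 4.46% × √20 = 19.946%.
ES multiplier = φ(z)/(1−α) = 0.014453/0.005 = 2.891.
ES = 19.946% × 2.891 = 57.664%.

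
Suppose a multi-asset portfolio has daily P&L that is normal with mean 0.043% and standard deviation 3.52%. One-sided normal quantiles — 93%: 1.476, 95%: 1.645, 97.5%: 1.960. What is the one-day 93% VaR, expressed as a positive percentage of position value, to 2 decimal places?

5.15%

VaR = −μ + z·σ = −(0.043%) + 1.476 × 3.52% = 5.153%.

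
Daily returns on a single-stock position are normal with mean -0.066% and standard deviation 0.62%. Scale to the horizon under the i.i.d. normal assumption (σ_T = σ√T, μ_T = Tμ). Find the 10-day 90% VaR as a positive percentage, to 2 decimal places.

At 90%, z = 1.282.
σ_{10d} = 0.62% × √10 = 1.961%; μ_{10d} = 10 × -0.066% = -0.660%.
VaR = −(-0.660%) + 1.282 × 1.961% = 3.174%.

3.17%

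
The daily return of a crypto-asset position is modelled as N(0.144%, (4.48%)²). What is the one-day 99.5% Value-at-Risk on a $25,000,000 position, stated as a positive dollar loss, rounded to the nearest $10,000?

At 99.5% one-sided, z = 2.576.
VaR = −μ + z·σ = −(0.144%) + 2.576 × 4.48% = 11.396%.
On $25,000,000: 0.11396 × $25,000,000 = $2,849,000.

$2,850,000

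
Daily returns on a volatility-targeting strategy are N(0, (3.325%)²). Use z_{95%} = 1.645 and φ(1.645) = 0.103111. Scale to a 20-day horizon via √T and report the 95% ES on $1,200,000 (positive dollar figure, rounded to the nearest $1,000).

$368,000

σ_{20d} = 3.325% × √20 = 14.870%.
ES multiplier = φ(z)/(1−α) = 0.103111/0.05 = 2.062.
ES = 14.870% × 2.062 = 30.662%; on $1,200,000: $367,944.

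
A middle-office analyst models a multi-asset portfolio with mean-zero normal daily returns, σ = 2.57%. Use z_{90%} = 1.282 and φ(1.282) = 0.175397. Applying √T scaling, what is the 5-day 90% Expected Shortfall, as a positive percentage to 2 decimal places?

σ_{5d} = 2.57% × √5 = 5.747%.
ES multiplier = φ(z)/(1−α) = 0.175397/0.1 = 1.754.
ES = 5.747% × 1.754 = 10.080%.

10.08%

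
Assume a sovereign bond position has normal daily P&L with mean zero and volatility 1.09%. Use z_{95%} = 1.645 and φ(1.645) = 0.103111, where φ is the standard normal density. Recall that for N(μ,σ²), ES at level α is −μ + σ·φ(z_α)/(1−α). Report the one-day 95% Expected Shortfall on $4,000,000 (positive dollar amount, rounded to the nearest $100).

Tail multiplier: φ(z)/(1−α) = 0.103111 / 0.05 = 2.062.
ES = 1.09% × 2.062 = 2.248%.
On $4,000,000: 0.02248 × $4,000,000 = $89,920.

$89,900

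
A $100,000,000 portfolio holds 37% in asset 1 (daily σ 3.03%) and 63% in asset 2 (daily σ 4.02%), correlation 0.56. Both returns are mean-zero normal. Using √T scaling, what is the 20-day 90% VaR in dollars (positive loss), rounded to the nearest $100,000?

$18,900,000

σ_p = √(0.37²·3.03² + 0.63²·4.02² + 2·0.56·0.37·0.63·3.03·4.02) = 3.294%.
σ_{20d} = 3.294% × √20 = 14.731%.
z(90%) = 1.282.
VaR = 1.282 × 14.731% = 18.885%; on $100,000,000 that is $18,885,000.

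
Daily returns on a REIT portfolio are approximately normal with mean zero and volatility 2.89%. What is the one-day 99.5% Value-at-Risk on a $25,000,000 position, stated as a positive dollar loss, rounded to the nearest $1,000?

At 99.5% one-sided, z = 2.576.
VaR = z·σ = 2.576 × 2.89% = 7.445%.
On $25,000,000: 0.07445 × $25,000,000 = $1,861,250.

$1,861,000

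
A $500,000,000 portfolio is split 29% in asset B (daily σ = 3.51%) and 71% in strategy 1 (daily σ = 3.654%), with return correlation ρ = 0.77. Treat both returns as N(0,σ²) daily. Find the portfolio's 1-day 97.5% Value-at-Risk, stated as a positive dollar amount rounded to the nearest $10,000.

$33,710,000

σ_p² = 0.29²·3.51² + 0.71²·3.654² + 2·0.77·0.29·0.71·3.51·3.654 = 11.8335 (%²).
σ_p = √11.8335 = 3.440%.
At 97.5%, z = 1.960.
VaR = 1.960 × 3.440% = 6.742%; on $500,000,000 that is $33,710,000.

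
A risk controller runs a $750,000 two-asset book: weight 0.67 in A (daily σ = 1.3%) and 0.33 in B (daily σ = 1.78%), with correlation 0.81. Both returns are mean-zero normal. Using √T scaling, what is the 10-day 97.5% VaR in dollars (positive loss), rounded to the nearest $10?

σ_p = √(0.67²·1.3² + 0.33²·1.78² + 2·0.81·0.67·0.33·1.3·1.78) = 1.390%.
σ_{10d} = 1.390% × √10 = 4.396%.
z(97.5%) = 1.960.
VaR = 1.960 × 4.396% = 8.616%; on $750,000 that is $64,620.

$64,620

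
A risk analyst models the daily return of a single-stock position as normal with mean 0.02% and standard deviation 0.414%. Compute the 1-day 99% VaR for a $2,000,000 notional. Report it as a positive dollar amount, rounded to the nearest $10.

$18,860

At 99% one-sided, z = 2.326.
VaR = −μ + z·σ = −(0.02%) + 2.326 × 0.414% = 0.943%.
On $2,000,000: 0.00943 × $2,000,000 = $18,860.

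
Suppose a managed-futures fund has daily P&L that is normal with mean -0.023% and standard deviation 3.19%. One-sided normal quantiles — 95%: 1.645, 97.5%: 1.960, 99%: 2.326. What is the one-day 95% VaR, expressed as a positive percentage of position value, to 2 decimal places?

VaR = −μ + z·σ = −(-0.023%) + 1.645 × 3.19% = 5.271%.

5.27%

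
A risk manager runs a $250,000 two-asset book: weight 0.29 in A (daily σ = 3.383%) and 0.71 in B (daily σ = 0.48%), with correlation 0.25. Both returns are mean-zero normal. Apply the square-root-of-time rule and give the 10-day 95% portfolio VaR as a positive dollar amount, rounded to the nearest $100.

$14,500

σ_p = √(0.29²·3.383² + 0.71²·0.48² + 2·0.25·0.29·0.71·3.383·0.48) = 1.116%.
σ_{10d} = 1.116% × √10 = 3.529%.
z(95%) = 1.645.
VaR = 1.645 × 3.529% = 5.805%; on $250,000 that is $14,512.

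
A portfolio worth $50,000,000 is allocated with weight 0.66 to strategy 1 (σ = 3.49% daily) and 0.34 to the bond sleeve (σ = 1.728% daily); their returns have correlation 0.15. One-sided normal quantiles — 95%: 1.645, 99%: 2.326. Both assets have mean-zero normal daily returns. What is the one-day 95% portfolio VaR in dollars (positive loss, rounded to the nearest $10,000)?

$2,020,000

σ_p² = 0.66²·3.49² + 0.34²·1.728² + 2·0.15·0.66·0.34·3.49·1.728 = 6.0568 (%²).
σ_p = √6.0568 = 2.461%.
VaR = 1.645 × 2.461% = 4.048%; on $50,000,000 that is $2,024,000.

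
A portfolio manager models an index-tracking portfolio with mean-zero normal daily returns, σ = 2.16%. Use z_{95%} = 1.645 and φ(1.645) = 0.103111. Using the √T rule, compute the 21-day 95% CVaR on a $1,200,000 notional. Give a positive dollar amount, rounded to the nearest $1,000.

$245,000

σ_{21d} = 2.16% × √21 = 9.898%.
ES multiplier = φ(z)/(1−α) = 0.103111/0.05 = 2.062.
ES = 9.898% × 2.062 = 20.410%; on $1,200,000: $244,920.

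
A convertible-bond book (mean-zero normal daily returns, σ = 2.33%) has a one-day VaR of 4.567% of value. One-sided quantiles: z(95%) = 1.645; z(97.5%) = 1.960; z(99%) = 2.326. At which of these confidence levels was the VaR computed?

Implied z = VaR/σ = 4.567 / 2.33 = 1.960.
This matches z(97.5%) = 1.960.

97.5%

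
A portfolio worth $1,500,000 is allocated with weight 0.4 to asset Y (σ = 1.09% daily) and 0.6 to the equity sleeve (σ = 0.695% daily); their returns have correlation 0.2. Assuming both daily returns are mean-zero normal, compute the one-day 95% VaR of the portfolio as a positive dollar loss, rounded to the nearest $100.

$16,300

σ_p² = 0.4²·1.09² + 0.6²·0.695² + 2·0.2·0.4·0.6·1.09·0.695 = 0.4367 (%²).
σ_p = √0.4367 = 0.661%.
At 95%, z = 1.645.
VaR = 1.645 × 0.661% = 1.087%; on $1,500,000 that is $16,305.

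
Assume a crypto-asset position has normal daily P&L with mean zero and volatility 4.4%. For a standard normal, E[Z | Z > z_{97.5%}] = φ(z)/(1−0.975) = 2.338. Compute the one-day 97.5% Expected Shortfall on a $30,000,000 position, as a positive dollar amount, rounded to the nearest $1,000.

$3,086,000

ES = 4.4% × 2.338 = 10.287%.
On $30,000,000: 0.10287 × $30,000,000 = $3,086,100.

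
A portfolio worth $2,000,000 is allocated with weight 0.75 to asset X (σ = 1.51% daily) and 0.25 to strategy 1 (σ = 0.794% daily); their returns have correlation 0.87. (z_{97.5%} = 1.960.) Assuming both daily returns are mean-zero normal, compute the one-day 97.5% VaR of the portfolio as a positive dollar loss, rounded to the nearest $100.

σ_p² = 0.75²·1.51² + 0.25²·0.794² + 2·0.87·0.75·0.25·1.51·0.794 = 1.7131 (%²).
σ_p = √1.7131 = 1.309%.
VaR = 1.960 × 1.309% = 2.566%; on $2,000,000 that is $51,320.

$51,300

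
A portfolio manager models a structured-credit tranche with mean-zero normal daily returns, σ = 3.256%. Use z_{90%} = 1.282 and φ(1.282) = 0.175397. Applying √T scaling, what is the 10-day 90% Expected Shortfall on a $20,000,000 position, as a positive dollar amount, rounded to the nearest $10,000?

σ_{10d} = 3.256% × √10 = 10.296%.
ES multiplier = φ(z)/(1−α) = 0.175397/0.1 = 1.754.
ES = 10.296% × 1.754 = 18.059%; on $20,000,000: $3,611,800.

$3,610,000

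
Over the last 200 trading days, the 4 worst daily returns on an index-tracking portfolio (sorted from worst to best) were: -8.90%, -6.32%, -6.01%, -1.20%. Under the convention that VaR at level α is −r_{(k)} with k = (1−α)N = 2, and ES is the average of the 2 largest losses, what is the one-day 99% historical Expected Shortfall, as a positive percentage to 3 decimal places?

The 2 worst returns sum to -15.22%.
ES = −(-15.22%) / 2 = 7.61% ≈ 7.610%.

7.610%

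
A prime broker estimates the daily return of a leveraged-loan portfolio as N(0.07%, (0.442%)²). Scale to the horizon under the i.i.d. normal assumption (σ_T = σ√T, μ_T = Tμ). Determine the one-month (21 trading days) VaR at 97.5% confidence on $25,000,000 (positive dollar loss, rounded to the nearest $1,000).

$625,000

At 97.5%, z = 1.960.
σ_{21d} = 0.442% × √21 = 2.025%; μ_{21d} = 21 × 0.07% = 1.470%.
VaR = −(1.470%) + 1.960 × 2.025% = 2.499%.
On $25,000,000: 0.02499 × $25,000,000 = $624,750.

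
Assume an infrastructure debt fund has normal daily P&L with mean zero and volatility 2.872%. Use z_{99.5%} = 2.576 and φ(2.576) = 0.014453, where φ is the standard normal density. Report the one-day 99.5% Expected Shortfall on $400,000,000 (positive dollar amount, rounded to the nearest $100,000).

Tail multiplier: φ(z)/(1−α) = 0.014453 / 0.005 = 2.891.
ES = 2.872% × 2.891 = 8.303%.
On $400,000,000: 0.08303 × $400,000,000 = $33,212,000.

$33,200,000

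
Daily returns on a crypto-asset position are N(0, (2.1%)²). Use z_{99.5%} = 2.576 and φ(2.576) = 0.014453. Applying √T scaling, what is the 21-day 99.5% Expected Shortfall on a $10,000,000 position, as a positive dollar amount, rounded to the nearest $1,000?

$2,782,000

σ_{21d} = 2.1% × √21 = 9.623%.
ES multiplier = φ(z)/(1−α) = 0.014453/0.005 = 2.891.
ES = 9.623% × 2.891 = 27.820%; on $10,000,000: $2,782,000.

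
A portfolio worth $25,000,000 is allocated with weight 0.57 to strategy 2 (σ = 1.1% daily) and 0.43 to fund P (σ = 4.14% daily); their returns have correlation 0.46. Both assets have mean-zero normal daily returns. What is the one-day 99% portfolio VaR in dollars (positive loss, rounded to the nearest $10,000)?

$1,250,000

σ_p² = 0.57²·1.1² + 0.43²·4.14² + 2·0.46·0.57·0.43·1.1·4.14 = 4.5891 (%²).
σ_p = √4.5891 = 2.142%.
At 99%, z = 2.326.
VaR = 2.326 × 2.142% = 4.982%; on $25,000,000 that is $1,245,500.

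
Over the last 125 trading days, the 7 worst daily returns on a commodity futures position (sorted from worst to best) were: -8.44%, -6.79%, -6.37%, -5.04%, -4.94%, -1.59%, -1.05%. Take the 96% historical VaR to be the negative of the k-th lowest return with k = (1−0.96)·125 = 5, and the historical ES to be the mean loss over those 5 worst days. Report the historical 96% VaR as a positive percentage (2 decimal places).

k = 5; the 5th lowest return is -4.94%, so VaR = 4.94%.

4.94%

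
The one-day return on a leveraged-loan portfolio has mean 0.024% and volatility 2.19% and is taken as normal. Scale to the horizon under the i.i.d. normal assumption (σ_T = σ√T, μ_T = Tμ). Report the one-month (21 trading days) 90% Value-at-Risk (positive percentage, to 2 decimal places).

12.36%

At 90%, z = 1.282.
σ_{21d} = 2.19% × √21 = 10.036%; μ_{21d} = 21 × 0.024% = 0.504%.
VaR = −(0.504%) + 1.282 × 10.036% = 12.362%.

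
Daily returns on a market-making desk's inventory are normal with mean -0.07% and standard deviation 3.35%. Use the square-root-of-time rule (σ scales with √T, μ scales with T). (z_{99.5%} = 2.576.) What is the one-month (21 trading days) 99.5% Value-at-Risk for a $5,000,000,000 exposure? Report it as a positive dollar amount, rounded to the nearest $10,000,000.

$2,050,000,000

σ_{21d} = 3.35% × √21 = 15.352%; μ_{21d} = 21 × -0.07% = -1.470%.
VaR = −(-1.470%) + 2.576 × 15.352% = 41.017%.
On $5,000,000,000: 0.41017 × $5,000,000,000 = $2,050,850,000.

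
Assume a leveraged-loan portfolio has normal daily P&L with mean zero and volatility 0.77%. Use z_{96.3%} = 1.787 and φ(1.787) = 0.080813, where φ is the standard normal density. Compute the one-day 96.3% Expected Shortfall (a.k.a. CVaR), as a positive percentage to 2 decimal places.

Tail multiplier: φ(z)/(1−α) = 0.080813 / 0.037 = 2.184.
ES = 0.77% × 2.184 = 1.682%.

1.68%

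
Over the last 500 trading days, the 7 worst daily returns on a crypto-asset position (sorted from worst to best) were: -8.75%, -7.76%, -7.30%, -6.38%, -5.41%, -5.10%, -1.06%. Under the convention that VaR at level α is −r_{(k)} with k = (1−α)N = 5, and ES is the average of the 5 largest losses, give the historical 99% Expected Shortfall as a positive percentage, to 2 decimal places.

7.12%

The 5 worst returns sum to -35.60%.
ES = −(-35.60%) / 5 = 7.12%.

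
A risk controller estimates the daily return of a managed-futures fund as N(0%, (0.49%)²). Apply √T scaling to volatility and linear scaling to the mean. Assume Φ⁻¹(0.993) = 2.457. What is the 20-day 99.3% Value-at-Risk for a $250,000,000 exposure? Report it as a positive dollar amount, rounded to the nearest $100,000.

$13,500,000

σ_{20d} = 0.49% × √20 = 2.191%.
VaR = 2.457 × 2.191% = 5.383%.
On $250,000,000: 0.05383 × $250,000,000 = $13,457,500.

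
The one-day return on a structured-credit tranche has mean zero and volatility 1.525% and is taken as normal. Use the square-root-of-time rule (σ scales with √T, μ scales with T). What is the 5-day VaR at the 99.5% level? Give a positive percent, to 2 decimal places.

At 99.5%, z = 2.576.
σ_{5d} = 1.525% × √5 = 3.410%.
VaR = 2.576 × 3.410% = 8.784%.

8.78%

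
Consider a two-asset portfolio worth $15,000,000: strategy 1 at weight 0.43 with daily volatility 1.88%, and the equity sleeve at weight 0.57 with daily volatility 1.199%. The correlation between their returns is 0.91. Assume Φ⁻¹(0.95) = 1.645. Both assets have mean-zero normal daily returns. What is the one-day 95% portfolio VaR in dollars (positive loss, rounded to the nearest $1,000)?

σ_p² = 0.43²·1.88² + 0.57²·1.199² + 2·0.91·0.43·0.57·1.88·1.199 = 2.1261 (%²).
σ_p = √2.1261 = 1.458%.
VaR = 1.645 × 1.458% = 2.398%; on $15,000,000 that is $359,700.

$360,000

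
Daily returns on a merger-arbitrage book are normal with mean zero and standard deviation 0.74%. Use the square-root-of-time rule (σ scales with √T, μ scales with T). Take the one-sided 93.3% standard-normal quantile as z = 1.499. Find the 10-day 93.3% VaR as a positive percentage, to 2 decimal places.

σ_{10d} = 0.74% × √10 = 2.340%.
VaR = 1.499 × 2.340% = 3.508%.

3.51%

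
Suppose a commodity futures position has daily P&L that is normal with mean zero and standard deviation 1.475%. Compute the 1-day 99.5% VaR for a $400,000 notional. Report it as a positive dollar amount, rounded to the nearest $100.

At 99.5% one-sided, z = 2.576.
VaR = z·σ = 2.576 × 1.475% = 3.800%.
On $400,000: 0.03800 × $400,000 = $15,200.

$15,200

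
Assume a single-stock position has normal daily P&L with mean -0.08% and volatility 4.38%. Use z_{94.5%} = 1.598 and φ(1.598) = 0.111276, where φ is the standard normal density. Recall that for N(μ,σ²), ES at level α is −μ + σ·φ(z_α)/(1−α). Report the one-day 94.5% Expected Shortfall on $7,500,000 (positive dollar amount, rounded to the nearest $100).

Tail multiplier: φ(z)/(1−α) = 0.111276 / 0.055 = 2.023.
ES = −(-0.08%) + 4.38% × 2.023 = 8.941%.
On $7,500,000: 0.08941 × $7,500,000 = $670,575.

$670,600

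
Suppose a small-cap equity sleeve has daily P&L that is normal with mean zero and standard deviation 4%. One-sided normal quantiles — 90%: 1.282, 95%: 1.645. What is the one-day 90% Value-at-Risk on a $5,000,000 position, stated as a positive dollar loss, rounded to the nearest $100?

VaR = z·σ = 1.282 × 4% = 5.128%.
On $5,000,000: 0.05128 × $5,000,000 = $256,400.

$256,400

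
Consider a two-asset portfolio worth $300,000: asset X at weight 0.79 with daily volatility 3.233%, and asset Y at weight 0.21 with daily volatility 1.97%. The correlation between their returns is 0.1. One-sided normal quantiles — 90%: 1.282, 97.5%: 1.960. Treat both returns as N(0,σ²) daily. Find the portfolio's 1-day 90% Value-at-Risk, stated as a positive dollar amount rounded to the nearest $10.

σ_p² = 0.79²·3.233² + 0.21²·1.97² + 2·0.1·0.79·0.21·3.233·1.97 = 6.9057 (%²).
σ_p = √6.9057 = 2.628%.
VaR = 1.282 × 2.628% = 3.369%; on $300,000 that is $10,107.

$10,110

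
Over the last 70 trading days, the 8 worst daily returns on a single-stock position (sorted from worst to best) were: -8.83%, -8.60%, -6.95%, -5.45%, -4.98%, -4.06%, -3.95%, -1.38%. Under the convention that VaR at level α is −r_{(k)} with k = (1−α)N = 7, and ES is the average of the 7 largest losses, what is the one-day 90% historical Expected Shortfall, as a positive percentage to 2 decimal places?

6.12%

The 7 worst returns sum to -42.82%.
ES = −(-42.82%) / 7 = 6.1171…% ≈ 6.12%.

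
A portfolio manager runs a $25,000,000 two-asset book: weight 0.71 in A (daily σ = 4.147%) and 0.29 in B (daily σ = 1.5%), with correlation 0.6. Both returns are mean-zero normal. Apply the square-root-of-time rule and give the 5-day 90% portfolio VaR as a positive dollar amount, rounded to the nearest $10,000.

σ_p = √(0.71²·4.147² + 0.29²·1.5² + 2·0.6·0.71·0.29·4.147·1.5) = 3.224%.
σ_{5d} = 3.224% × √5 = 7.209%.
z(90%) = 1.282.
VaR = 1.282 × 7.209% = 9.242%; on $25,000,000 that is $2,310,500.

$2,310,000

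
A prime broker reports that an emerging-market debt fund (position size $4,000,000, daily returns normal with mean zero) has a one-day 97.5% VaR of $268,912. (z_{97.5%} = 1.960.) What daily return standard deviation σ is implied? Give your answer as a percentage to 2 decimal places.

VaR as a fraction: $268,912 / $4,000,000 = 6.723%.
σ = VaR / z = 6.723% / 1.960 = 3.430%.

3.43%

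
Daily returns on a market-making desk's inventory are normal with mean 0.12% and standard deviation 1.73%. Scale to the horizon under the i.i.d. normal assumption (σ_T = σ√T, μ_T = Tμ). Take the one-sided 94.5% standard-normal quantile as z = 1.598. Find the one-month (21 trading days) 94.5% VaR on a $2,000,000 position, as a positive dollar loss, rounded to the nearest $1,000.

$203,000

σ_{21d} = 1.73% × √21 = 7.928%; μ_{21d} = 21 × 0.12% = 2.520%.
VaR = −(2.520%) + 1.598 × 7.928% = 10.149%.
On $2,000,000: 0.10149 × $2,000,000 = $202,980.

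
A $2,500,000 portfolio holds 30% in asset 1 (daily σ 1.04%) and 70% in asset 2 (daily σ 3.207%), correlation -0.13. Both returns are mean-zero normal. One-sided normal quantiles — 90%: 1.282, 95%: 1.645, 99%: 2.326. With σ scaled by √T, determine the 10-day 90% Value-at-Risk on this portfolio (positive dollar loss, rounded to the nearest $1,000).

σ_p = √(0.3²·1.04² + 0.7²·3.207² + 2·-0.13·0.3·0.7·1.04·3.207) = 2.226%.
σ_{10d} = 2.226% × √10 = 7.039%.
VaR = 1.282 × 7.039% = 9.024%; on $2,500,000 that is $225,600.

$226,000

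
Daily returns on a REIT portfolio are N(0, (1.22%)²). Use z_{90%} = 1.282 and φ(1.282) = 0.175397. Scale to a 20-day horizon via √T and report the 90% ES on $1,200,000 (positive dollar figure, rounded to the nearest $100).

σ_{20d} = 1.22% × √20 = 5.456%.
ES multiplier = φ(z)/(1−α) = 0.175397/0.1 = 1.754.
ES = 5.456% × 1.754 = 9.570%; on $1,200,000: $114,840.

$114,800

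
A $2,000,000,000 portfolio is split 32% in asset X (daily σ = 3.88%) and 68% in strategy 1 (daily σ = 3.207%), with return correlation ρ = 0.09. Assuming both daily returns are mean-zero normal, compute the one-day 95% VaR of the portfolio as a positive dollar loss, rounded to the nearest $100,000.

$85,700,000

σ_p² = 0.32²·3.88² + 0.68²·3.207² + 2·0.09·0.32·0.68·3.88·3.207 = 6.7847 (%²).
σ_p = √6.7847 = 2.605%.
At 95%, z = 1.645.
VaR = 1.645 × 2.605% = 4.285%; on $2,000,000,000 that is $85,700,000.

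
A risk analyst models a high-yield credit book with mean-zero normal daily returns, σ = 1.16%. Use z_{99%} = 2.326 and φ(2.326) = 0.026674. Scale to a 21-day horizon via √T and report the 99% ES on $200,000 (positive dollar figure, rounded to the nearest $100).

σ_{21d} = 1.16% × √21 = 5.316%.
ES multiplier = φ(z)/(1−α) = 0.026674/0.01 = 2.667.
ES = 5.316% × 2.667 = 14.178%; on $200,000: $28,356.

$28,400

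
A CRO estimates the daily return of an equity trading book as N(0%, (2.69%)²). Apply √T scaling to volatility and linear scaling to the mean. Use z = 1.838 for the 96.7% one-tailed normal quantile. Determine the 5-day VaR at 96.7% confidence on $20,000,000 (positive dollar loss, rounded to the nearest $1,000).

$2,211,000

σ_{5d} = 2.69% × √5 = 6.015%.
VaR = 1.838 × 6.015% = 11.056%.
On $20,000,000: 0.11056 × $20,000,000 = $2,211,200.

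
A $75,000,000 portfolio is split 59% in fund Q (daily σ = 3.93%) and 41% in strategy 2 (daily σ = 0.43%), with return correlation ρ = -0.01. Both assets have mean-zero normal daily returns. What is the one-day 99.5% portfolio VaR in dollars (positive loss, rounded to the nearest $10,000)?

σ_p² = 0.59²·3.93² + 0.41²·0.43² + 2·-0.01·0.59·0.41·3.93·0.43 = 5.3993 (%²).
σ_p = √5.3993 = 2.324%.
At 99.5%, z = 2.576.
VaR = 2.576 × 2.324% = 5.987%; on $75,000,000 that is $4,490,250.

$4,490,000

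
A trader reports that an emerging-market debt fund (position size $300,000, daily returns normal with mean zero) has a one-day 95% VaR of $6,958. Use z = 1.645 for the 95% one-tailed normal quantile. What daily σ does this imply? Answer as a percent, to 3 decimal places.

1.410%

VaR as a fraction: $6,958 / $300,000 = 2.319%.
σ = VaR / z = 2.319% / 1.645 = 1.410%.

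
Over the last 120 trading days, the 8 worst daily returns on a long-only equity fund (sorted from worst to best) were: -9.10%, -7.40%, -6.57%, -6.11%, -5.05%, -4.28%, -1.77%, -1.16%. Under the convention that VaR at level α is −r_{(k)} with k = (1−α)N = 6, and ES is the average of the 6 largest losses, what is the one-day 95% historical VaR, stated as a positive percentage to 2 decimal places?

4.28%

k = 6; the 6th lowest return is -4.28%, so VaR = 4.28%.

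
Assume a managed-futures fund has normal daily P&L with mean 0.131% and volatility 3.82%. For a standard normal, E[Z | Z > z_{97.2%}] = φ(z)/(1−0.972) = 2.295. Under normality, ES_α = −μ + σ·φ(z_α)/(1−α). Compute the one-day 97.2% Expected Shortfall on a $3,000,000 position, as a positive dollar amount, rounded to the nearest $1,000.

ES = −(0.131%) + 3.82% × 2.295 = 8.636%.
On $3,000,000: 0.08636 × $3,000,000 = $259,080.

$259,000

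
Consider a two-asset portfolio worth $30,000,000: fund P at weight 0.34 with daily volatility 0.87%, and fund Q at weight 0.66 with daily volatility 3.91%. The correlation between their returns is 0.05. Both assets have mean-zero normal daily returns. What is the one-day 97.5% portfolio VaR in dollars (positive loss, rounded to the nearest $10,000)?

$1,540,000

σ_p² = 0.34²·0.87² + 0.66²·3.91² + 2·0.05·0.34·0.66·0.87·3.91 = 6.8233 (%²).
σ_p = √6.8233 = 2.612%.
At 97.5%, z = 1.960.
VaR = 1.960 × 2.612% = 5.120%; on $30,000,000 that is $1,536,000.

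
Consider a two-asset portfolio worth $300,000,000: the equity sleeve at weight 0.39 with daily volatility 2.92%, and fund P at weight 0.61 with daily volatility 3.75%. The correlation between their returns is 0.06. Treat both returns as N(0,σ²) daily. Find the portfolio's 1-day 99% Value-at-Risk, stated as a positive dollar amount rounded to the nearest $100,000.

$18,300,000

σ_p² = 0.39²·2.92² + 0.61²·3.75² + 2·0.06·0.39·0.61·2.92·3.75 = 6.8421 (%²).
σ_p = √6.8421 = 2.616%.
At 99%, z = 2.326.
VaR = 2.326 × 2.616% = 6.085%; on $300,000,000 that is $18,255,000.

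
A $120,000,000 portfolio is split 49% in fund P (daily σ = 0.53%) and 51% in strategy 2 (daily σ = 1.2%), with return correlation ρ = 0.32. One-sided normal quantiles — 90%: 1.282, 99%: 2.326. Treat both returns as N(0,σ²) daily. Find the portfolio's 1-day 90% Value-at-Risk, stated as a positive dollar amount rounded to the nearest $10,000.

$1,130,000

σ_p² = 0.49²·0.53² + 0.51²·1.2² + 2·0.32·0.49·0.51·0.53·1.2 = 0.5437 (%²).
σ_p = √0.5437 = 0.737%.
VaR = 1.282 × 0.737% = 0.945%; on $120,000,000 that is $1,134,000.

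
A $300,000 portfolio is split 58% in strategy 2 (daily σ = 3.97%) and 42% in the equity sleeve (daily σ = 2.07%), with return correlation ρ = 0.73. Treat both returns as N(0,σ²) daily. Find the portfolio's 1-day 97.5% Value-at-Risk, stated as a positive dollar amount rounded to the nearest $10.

σ_p² = 0.58²·3.97² + 0.42²·2.07² + 2·0.73·0.58·0.42·3.97·2.07 = 8.9806 (%²).
σ_p = √8.9806 = 2.997%.
At 97.5%, z = 1.960.
VaR = 1.960 × 2.997% = 5.874%; on $300,000 that is $17,622.

$17,620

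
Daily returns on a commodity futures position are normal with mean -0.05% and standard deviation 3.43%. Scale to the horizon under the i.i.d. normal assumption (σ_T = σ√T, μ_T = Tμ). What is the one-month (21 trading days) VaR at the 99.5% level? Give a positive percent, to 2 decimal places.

41.54%

At 99.5%, z = 2.576.
σ_{21d} = 3.43% × √21 = 15.718%; μ_{21d} = 21 × -0.05% = -1.050%.
VaR = −(-1.050%) + 2.576 × 15.718% = 41.540%.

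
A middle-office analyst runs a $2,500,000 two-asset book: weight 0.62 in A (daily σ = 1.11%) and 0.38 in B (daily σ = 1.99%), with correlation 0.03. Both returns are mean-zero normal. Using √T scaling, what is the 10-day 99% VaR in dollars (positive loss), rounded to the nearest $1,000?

$191,000

σ_p = √(0.62²·1.11² + 0.38²·1.99² + 2·0.03·0.62·0.38·1.11·1.99) = 1.038%.
σ_{10d} = 1.038% × √10 = 3.282%.
z(99%) = 2.326.
VaR = 2.326 × 3.282% = 7.634%; on $2,500,000 that is $190,850.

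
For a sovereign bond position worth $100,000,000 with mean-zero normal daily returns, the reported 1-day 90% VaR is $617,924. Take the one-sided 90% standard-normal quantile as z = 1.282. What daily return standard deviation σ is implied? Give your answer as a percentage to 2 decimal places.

0.48%

VaR as a fraction: $617,924 / $100,000,000 = 0.618%.
σ = VaR / z = 0.618% / 1.282 = 0.482%.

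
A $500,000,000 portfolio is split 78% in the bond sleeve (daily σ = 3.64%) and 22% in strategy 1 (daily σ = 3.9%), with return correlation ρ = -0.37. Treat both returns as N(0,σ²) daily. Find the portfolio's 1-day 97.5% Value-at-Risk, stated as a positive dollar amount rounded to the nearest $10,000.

$25,920,000

σ_p² = 0.78²·3.64² + 0.22²·3.9² + 2·-0.37·0.78·0.22·3.64·3.9 = 6.9946 (%²).
σ_p = √6.9946 = 2.645%.
At 97.5%, z = 1.960.
VaR = 1.960 × 2.645% = 5.184%; on $500,000,000 that is $25,920,000.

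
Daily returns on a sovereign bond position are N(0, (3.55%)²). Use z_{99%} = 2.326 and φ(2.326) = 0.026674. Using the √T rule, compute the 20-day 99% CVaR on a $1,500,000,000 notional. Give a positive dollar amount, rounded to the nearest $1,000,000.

$635,000,000

σ_{20d} = 3.55% × √20 = 15.876%.
ES multiplier = φ(z)/(1−α) = 0.026674/0.01 = 2.667.
ES = 15.876% × 2.667 = 42.341%; on $1,500,000,000: $635,115,000.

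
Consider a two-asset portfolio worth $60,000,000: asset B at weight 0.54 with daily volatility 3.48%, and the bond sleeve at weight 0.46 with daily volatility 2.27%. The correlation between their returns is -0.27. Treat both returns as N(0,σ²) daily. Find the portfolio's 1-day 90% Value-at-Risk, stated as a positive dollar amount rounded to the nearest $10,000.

$1,450,000

σ_p² = 0.54²·3.48² + 0.46²·2.27² + 2·-0.27·0.54·0.46·3.48·2.27 = 3.5621 (%²).
σ_p = √3.5621 = 1.887%.
At 90%, z = 1.282.
VaR = 1.282 × 1.887% = 2.419%; on $60,000,000 that is $1,451,400.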